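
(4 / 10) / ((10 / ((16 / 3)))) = 16 / 75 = 0.21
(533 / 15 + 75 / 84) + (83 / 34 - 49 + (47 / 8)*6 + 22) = 168209 / 3570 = 47.12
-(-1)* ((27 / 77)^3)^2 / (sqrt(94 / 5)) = 387420489* sqrt(470) / 19591703728366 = 0.00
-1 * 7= -7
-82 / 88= -41 / 44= -0.93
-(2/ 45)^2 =-4/ 2025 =-0.00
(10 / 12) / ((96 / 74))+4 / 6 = 377 / 288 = 1.31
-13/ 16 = -0.81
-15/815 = -3/163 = -0.02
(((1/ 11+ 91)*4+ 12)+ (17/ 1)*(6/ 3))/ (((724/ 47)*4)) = 106079/ 15928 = 6.66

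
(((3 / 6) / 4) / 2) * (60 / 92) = 15 / 368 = 0.04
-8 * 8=-64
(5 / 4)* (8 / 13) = 10 / 13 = 0.77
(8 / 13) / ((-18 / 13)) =-4 / 9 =-0.44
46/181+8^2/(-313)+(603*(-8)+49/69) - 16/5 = -94334148937/19545285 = -4826.44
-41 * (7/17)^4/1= -98441/83521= -1.18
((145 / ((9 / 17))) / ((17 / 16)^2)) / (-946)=-18560 / 72369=-0.26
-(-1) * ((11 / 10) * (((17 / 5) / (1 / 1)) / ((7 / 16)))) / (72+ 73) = 1496 / 25375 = 0.06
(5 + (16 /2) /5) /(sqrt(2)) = 33 *sqrt(2) /10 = 4.67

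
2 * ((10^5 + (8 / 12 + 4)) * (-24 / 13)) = -369248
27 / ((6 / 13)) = 117 / 2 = 58.50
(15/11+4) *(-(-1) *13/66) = 767/726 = 1.06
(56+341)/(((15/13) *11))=5161/165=31.28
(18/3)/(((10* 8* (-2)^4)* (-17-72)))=-3/56960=-0.00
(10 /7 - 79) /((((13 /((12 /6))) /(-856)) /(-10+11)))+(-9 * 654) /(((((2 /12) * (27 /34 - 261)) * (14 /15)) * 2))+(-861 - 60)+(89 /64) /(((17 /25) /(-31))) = 129356884955 /13903552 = 9303.87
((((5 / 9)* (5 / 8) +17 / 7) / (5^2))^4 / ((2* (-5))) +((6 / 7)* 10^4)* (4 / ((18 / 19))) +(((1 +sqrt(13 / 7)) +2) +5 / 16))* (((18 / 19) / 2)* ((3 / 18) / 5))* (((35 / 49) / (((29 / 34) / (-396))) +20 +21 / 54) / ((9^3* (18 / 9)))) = -10374701479858331659585673141 / 85043395873215360000000000 - 1137259* sqrt(91) / 2361872520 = -122.00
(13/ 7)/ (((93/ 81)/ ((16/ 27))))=208/ 217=0.96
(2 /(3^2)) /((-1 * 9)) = -2 /81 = -0.02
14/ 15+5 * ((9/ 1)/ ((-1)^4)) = 689/ 15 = 45.93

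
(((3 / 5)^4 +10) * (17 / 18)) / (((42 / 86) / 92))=212886206 / 118125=1802.21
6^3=216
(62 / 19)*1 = 62 / 19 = 3.26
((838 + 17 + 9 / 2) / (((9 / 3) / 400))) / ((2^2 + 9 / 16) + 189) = 1833600 / 3097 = 592.06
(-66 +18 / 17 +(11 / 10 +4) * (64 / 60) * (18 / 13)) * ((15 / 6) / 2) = -79296 / 1105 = -71.76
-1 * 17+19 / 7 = -100 / 7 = -14.29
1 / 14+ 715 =10011 / 14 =715.07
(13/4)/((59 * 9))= 0.01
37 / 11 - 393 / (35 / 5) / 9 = -664 / 231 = -2.87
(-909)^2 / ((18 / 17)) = 1560753 / 2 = 780376.50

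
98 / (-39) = -98 / 39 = -2.51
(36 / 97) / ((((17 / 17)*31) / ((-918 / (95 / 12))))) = -396576 / 285665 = -1.39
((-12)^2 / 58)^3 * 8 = 2985984 / 24389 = 122.43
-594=-594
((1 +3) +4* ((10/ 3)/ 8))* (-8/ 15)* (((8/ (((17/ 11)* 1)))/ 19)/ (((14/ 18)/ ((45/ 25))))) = -6336/ 3325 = -1.91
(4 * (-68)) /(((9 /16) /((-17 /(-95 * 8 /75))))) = -46240 /57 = -811.23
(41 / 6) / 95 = 41 / 570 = 0.07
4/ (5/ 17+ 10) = 68/ 175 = 0.39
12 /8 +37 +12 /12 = 79 /2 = 39.50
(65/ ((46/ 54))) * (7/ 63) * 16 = 3120/ 23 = 135.65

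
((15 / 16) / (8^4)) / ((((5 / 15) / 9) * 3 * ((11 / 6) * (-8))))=-405 / 2883584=-0.00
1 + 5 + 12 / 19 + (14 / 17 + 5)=4023 / 323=12.46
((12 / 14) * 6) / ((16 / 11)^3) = 11979 / 7168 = 1.67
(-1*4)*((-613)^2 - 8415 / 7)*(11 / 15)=-115366592 / 105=-1098729.45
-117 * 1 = -117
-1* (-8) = 8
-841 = -841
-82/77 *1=-82/77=-1.06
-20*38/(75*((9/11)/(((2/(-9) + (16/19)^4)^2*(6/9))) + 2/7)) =-362358478830656/567362659963125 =-0.64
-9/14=-0.64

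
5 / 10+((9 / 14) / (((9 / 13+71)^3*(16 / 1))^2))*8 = 146805894123004157057 / 293611788245921431552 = 0.50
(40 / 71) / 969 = 40 / 68799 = 0.00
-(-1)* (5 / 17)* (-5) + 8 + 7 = 230 / 17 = 13.53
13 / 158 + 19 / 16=1605 / 1264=1.27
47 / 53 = 0.89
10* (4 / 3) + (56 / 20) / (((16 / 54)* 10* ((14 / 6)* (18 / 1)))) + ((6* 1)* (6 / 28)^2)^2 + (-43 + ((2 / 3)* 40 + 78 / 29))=-5902839 / 27851600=-0.21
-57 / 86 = -0.66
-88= -88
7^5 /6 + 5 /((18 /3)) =2802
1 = 1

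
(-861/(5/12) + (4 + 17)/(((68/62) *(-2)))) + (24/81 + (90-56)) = -18742597/9180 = -2041.68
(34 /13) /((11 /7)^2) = 1666 /1573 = 1.06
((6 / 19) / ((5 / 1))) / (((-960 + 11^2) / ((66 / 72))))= -11 / 159410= -0.00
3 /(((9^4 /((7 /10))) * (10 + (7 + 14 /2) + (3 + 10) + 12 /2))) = 7 /940410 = 0.00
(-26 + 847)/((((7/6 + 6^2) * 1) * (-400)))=-2463/44600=-0.06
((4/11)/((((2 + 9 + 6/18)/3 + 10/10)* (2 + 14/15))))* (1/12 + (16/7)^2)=140445/1019788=0.14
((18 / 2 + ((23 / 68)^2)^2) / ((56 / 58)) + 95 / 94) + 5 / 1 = 431793446835 / 28137890816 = 15.35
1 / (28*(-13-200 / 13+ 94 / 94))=-13 / 9968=-0.00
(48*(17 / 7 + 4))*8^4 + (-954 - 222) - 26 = 8838946 / 7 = 1262706.57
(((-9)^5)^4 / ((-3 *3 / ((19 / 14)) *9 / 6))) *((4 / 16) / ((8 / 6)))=-25666182635786849691 / 112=-229162344962382586.53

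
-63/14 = -9/2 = -4.50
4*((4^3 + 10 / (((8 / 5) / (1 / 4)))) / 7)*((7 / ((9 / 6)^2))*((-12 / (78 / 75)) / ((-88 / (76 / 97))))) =498275 / 41613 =11.97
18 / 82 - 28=-1139 / 41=-27.78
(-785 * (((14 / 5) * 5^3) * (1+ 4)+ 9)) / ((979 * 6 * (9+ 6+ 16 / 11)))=-1380815 / 96654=-14.29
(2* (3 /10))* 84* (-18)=-4536 /5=-907.20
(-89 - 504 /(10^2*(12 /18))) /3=-32.19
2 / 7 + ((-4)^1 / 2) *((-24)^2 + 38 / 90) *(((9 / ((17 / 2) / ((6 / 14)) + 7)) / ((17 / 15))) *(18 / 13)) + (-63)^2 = 17774669 / 5083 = 3496.89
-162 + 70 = -92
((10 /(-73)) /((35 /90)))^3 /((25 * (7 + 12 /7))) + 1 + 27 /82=126722998657 /95347288666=1.33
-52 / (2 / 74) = -1924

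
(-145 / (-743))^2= 21025 / 552049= 0.04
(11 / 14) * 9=99 / 14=7.07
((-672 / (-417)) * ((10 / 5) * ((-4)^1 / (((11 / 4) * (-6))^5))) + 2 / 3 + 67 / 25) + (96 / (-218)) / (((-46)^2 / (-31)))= 26294014757882099 / 7841635987811175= 3.35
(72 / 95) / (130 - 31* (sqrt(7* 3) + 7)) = 522 / 99845 - 186* sqrt(21) / 99845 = -0.00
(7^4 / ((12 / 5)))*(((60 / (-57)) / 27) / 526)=-60025 / 809514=-0.07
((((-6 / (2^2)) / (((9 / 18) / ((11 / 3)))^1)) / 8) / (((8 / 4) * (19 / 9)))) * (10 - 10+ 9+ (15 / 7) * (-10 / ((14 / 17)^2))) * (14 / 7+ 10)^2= 13811391 / 13034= 1059.64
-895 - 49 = -944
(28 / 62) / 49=2 / 217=0.01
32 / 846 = 16 / 423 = 0.04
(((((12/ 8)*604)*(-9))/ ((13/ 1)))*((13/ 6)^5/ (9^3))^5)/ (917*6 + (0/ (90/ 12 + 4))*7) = -81962916326529947428510899511/ 596411113403740327878698508969050112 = -0.00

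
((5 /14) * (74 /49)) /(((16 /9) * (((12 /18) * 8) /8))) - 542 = -541.54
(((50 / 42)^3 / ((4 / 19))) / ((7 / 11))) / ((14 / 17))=15.29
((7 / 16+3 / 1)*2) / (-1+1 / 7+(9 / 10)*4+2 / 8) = 1925 / 838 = 2.30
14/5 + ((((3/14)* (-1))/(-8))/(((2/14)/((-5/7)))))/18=9383/3360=2.79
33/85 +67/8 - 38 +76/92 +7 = -334863/15640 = -21.41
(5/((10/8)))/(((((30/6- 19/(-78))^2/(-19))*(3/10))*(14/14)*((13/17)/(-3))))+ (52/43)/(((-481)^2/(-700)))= 36.14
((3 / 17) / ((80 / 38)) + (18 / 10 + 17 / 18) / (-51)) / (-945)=-551 / 17350200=-0.00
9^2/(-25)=-3.24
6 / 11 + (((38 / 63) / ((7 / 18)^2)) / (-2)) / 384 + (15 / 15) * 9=1151853 / 120736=9.54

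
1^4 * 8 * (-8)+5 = -59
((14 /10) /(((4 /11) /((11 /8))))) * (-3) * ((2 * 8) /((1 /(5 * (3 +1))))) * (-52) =264264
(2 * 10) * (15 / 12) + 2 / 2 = 26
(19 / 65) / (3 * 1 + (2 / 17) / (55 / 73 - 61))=710277 / 7284940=0.10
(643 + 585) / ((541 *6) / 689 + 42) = 211523 / 8046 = 26.29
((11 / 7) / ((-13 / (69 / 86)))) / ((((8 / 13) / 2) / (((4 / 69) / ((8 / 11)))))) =-121 / 4816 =-0.03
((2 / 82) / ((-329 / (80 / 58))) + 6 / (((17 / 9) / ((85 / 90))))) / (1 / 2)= 6.00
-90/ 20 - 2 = -13/ 2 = -6.50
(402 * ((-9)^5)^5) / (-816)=48099165175354123447606683 / 136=353670332171721495938284.40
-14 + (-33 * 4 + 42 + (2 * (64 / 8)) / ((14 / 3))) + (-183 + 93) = -1334 / 7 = -190.57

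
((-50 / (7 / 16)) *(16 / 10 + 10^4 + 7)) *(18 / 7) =-20589120 / 7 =-2941302.86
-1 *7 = -7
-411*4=-1644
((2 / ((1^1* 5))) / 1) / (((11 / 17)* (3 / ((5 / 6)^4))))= 2125 / 21384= 0.10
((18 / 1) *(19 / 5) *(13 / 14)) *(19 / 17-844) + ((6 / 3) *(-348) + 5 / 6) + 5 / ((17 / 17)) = -27654871 / 510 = -54225.24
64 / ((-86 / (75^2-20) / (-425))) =76228000 / 43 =1772744.19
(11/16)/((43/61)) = 671/688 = 0.98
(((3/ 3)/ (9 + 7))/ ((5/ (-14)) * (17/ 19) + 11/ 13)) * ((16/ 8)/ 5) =1729/ 36420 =0.05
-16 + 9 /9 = -15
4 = 4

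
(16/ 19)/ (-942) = -8/ 8949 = -0.00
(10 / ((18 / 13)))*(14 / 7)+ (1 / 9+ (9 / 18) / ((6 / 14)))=283 / 18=15.72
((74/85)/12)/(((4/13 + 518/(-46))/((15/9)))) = -11063/1002150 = -0.01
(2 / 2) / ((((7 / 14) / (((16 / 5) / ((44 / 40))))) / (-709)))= -45376 / 11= -4125.09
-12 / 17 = -0.71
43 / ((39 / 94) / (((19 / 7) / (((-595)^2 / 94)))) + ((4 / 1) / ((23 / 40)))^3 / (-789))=69300804294156 / 927118161364475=0.07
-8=-8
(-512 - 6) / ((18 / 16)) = -4144 / 9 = -460.44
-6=-6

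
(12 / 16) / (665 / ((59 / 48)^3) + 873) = 205379 / 337119396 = 0.00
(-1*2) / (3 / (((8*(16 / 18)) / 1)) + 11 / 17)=-2176 / 1163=-1.87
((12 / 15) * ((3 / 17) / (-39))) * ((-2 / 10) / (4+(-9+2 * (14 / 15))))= -12 / 51935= -0.00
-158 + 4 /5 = -786 /5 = -157.20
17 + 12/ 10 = 91/ 5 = 18.20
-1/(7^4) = -1/2401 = -0.00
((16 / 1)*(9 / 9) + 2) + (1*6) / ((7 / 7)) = 24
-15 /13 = -1.15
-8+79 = 71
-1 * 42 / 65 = -42 / 65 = -0.65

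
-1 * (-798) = 798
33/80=0.41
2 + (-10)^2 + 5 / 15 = 307 / 3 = 102.33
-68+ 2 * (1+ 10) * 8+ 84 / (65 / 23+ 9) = 7827 / 68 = 115.10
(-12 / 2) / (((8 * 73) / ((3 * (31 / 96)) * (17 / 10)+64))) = -63021 / 93440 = -0.67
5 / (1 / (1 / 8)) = 5 / 8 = 0.62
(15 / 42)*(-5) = -25 / 14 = -1.79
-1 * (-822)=822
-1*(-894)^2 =-799236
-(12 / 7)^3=-1728 / 343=-5.04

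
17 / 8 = 2.12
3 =3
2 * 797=1594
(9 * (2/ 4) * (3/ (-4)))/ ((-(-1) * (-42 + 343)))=-27/ 2408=-0.01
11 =11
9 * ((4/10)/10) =9/25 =0.36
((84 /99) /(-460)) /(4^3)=-7 /242880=-0.00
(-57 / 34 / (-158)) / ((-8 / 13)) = -0.02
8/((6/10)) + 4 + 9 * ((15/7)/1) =769/21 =36.62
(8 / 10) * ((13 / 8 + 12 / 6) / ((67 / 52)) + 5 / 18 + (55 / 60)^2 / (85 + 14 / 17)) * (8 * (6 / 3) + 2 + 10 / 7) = 32980782 / 684271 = 48.20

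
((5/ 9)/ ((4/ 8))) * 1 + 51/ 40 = 859/ 360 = 2.39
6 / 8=3 / 4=0.75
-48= -48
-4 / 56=-0.07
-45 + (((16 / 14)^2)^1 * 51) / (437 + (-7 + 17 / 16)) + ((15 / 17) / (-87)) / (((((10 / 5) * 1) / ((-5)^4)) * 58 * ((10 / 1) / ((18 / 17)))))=-4912057995727 / 109518851596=-44.85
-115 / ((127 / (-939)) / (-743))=-80232855 / 127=-631754.76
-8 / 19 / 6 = -4 / 57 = -0.07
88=88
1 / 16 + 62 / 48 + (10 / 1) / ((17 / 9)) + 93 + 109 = 170257 / 816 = 208.65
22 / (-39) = -22 / 39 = -0.56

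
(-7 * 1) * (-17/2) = 119/2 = 59.50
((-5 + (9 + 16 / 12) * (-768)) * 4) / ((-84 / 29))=76763 / 7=10966.14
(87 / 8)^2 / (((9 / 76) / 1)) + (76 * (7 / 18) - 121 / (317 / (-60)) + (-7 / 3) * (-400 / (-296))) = 1770033523 / 1688976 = 1047.99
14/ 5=2.80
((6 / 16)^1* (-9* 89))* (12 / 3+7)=-3304.12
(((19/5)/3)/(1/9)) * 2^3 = 91.20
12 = 12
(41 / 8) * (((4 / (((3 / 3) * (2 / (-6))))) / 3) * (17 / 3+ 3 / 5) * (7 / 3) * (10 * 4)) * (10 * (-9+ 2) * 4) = 30215360 / 9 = 3357262.22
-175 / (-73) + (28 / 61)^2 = 708407 / 271633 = 2.61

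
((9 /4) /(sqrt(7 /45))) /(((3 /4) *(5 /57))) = 86.71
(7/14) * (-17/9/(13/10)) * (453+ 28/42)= -115685/351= -329.59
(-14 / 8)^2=49 / 16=3.06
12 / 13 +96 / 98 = 1212 / 637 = 1.90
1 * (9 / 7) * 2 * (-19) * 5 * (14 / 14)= -1710 / 7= -244.29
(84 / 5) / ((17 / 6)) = 504 / 85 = 5.93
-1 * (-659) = 659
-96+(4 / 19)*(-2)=-1832 / 19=-96.42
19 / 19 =1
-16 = -16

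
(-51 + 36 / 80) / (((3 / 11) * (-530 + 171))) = 3707 / 7180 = 0.52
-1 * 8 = -8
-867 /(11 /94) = -81498 /11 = -7408.91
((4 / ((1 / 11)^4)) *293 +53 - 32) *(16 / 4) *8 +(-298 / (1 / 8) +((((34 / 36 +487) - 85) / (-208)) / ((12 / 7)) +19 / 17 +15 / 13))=419385088664957 / 763776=549094353.14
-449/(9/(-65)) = 29185/9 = 3242.78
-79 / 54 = -1.46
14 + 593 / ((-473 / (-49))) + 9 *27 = 150618 / 473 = 318.43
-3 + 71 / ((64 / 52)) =875 / 16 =54.69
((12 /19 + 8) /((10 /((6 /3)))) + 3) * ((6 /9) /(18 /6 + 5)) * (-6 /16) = -449 /3040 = -0.15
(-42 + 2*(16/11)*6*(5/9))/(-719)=1066/23727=0.04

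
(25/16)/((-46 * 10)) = -5/1472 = -0.00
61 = 61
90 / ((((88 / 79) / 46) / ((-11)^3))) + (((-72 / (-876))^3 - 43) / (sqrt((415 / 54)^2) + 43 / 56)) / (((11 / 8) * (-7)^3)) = -3787712008538364765 / 765692046658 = -4946782.49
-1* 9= -9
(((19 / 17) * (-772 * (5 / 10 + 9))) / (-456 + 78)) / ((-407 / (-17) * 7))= 69673 / 538461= 0.13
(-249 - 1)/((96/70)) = -4375/24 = -182.29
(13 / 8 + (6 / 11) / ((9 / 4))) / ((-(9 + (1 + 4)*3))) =-493 / 6336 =-0.08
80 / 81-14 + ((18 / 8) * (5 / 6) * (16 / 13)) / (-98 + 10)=-13.04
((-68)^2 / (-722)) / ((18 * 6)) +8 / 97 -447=-422598263 / 945459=-446.98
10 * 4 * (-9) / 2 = -180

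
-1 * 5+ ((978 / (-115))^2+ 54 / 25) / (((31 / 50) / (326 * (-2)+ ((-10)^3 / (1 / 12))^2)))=283693115412805 / 16399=17299415538.31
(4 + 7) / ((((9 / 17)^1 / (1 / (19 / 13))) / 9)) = 2431 / 19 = 127.95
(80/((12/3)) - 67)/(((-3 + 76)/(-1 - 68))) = 44.42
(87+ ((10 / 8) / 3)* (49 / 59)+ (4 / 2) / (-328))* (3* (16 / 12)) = 2535304 / 7257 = 349.36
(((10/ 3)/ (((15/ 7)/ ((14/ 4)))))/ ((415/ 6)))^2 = 9604/ 1550025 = 0.01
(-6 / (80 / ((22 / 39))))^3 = -1331 / 17576000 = -0.00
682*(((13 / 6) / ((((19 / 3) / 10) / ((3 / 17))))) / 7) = 132990 / 2261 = 58.82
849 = 849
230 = 230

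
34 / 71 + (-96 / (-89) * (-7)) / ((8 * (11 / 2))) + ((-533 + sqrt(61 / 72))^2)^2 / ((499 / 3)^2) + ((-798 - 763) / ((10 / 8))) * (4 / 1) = 145160476470596753041 / 49846494265920 - 10902231977 * sqrt(122) / 5976024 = 2891999.80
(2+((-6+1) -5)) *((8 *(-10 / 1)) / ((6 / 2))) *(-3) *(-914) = 584960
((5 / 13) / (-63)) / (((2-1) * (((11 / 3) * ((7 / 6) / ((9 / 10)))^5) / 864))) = -0.39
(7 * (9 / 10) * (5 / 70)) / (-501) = -3 / 3340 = -0.00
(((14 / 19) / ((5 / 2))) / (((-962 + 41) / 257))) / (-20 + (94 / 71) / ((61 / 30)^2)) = 475279609 / 113726438475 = 0.00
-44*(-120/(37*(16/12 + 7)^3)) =28512/115625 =0.25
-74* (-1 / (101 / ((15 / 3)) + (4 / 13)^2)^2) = 52837850 / 294088201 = 0.18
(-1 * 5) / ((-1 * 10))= 1 / 2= 0.50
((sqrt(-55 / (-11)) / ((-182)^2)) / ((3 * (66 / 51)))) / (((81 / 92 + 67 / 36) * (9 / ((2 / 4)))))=391 * sqrt(5) / 2481318840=0.00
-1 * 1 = -1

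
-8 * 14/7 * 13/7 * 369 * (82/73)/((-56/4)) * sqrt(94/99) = 1048944 * sqrt(1034)/39347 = 857.24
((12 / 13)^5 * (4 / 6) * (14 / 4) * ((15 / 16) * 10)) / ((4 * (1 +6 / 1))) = 0.52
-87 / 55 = -1.58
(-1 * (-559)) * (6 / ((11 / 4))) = 13416 / 11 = 1219.64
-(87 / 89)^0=-1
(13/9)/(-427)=-13/3843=-0.00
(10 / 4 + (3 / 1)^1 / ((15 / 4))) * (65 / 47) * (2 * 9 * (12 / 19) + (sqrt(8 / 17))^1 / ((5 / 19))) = 8151 * sqrt(34) / 3995 + 46332 / 893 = 63.78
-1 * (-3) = 3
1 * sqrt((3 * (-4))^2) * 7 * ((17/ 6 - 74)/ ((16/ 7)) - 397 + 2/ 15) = -1438087/ 40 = -35952.18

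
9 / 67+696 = 696.13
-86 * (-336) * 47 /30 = 226352 /5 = 45270.40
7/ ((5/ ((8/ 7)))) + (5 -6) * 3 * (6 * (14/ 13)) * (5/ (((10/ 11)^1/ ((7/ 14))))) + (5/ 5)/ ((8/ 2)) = -13379/ 260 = -51.46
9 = 9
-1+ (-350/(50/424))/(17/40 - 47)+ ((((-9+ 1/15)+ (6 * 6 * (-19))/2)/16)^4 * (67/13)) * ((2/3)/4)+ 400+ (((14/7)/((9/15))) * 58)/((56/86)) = 126864656374247/635748750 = 199551.56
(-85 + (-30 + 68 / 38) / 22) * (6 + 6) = -216396 / 209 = -1035.39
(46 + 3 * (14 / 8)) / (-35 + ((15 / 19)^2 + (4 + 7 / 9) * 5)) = -133209 / 27260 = -4.89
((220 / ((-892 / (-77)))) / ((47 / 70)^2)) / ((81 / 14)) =290521000 / 39901167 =7.28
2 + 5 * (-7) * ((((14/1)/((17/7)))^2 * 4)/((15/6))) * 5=-2688542/289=-9302.91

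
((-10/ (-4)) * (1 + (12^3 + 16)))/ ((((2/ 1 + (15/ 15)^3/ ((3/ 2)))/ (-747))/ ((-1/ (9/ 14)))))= 1900959.38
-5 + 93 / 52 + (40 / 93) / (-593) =-9211963 / 2867748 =-3.21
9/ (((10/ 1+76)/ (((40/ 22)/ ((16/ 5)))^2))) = 5625/ 166496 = 0.03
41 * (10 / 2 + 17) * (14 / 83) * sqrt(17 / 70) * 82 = 73964 * sqrt(1190) / 415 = 6148.17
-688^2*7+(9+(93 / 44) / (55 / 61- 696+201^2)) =-353111051999687 / 106570640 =-3313399.00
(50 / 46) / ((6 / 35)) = 875 / 138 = 6.34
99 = 99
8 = 8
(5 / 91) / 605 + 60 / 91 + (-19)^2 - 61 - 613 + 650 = 3717968 / 11011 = 337.66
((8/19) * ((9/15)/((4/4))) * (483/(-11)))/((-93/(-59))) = -227976/32395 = -7.04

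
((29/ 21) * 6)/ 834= 29/ 2919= 0.01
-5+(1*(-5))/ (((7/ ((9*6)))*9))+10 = 5/ 7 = 0.71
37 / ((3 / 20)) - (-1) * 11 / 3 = 751 / 3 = 250.33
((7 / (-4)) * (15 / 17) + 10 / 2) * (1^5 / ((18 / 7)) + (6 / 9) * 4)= 12925 / 1224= 10.56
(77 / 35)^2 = 121 / 25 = 4.84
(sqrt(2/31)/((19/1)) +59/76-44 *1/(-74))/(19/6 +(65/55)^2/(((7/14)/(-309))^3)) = -1399365/336502811225494-726 *sqrt(62)/140967393891761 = -0.00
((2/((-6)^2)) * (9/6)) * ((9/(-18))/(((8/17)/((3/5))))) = -17/320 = -0.05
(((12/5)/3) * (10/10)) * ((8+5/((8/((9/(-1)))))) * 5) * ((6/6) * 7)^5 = 319333/2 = 159666.50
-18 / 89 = -0.20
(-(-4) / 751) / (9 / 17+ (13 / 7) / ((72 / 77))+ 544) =4896 / 502370185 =0.00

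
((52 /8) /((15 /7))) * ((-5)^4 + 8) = 19201 /10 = 1920.10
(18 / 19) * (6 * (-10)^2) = 568.42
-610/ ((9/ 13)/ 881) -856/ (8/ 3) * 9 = -7012331/ 9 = -779147.89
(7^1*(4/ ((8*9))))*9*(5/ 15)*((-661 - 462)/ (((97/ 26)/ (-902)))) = 92178086/ 291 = 316763.18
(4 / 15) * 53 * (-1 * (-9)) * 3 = 1908 / 5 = 381.60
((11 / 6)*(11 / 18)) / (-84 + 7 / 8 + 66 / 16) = -121 / 8532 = -0.01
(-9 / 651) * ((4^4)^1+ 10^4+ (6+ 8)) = -30810 / 217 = -141.98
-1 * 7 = -7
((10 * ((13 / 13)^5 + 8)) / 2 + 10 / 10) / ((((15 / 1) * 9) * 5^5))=46 / 421875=0.00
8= 8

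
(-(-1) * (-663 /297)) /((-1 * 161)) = 221 /15939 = 0.01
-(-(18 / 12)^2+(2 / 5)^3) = 1093 / 500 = 2.19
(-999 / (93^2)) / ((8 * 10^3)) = -111 / 7688000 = -0.00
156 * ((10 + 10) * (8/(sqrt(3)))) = 8320 * sqrt(3) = 14410.66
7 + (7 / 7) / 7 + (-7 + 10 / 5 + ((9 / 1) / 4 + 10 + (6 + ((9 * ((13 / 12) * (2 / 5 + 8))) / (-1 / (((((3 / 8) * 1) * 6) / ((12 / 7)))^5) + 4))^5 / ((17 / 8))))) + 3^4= 2931018634802933088685449958573968795987675427193 / 1242183951417770863361852108186691622400000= 2359568.91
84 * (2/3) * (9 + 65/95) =10304/19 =542.32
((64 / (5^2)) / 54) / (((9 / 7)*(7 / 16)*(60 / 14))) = 0.02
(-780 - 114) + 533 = -361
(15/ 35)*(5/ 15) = 1/ 7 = 0.14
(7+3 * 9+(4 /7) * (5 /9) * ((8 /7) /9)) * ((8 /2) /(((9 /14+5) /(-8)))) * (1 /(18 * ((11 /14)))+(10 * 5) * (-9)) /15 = 385153699712 /66517605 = 5790.25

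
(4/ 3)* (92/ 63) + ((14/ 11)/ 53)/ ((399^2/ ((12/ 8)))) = 77450393/ 39777507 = 1.95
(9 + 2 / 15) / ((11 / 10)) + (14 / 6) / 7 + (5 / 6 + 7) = 1087 / 66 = 16.47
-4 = -4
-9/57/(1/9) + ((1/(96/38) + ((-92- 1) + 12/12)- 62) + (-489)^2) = 217936969/912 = 238965.97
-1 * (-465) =465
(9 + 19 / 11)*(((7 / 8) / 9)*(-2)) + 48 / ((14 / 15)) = 68389 / 1386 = 49.34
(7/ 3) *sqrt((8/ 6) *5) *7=98 *sqrt(15)/ 9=42.17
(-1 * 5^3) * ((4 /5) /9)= -100 /9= -11.11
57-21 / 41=56.49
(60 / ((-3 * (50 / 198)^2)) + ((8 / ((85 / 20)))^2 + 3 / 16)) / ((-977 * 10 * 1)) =179122921 / 5647060000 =0.03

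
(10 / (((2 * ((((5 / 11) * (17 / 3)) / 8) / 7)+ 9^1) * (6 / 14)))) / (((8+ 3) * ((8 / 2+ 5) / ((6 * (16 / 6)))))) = 31360 / 75609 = 0.41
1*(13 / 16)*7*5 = 455 / 16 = 28.44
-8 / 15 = -0.53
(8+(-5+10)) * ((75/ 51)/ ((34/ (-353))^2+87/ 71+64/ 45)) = 9953143875/ 1383225859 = 7.20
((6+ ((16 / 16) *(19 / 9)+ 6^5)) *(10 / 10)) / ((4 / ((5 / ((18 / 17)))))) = 5954845 / 648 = 9189.58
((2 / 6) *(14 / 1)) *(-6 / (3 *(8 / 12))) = -14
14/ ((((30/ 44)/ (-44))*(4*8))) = -847/ 30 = -28.23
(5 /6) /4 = 5 /24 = 0.21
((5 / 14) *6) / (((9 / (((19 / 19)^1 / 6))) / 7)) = 5 / 18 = 0.28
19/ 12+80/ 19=1321/ 228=5.79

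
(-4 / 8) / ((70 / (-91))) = 13 / 20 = 0.65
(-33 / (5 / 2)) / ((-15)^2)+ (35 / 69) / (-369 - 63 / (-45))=-317301 / 5284250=-0.06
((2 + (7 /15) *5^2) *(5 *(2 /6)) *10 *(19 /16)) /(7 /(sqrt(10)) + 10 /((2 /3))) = 486875 /26412-136325 *sqrt(10) /158472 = 15.71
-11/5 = -2.20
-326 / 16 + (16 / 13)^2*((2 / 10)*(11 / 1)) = -115207 / 6760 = -17.04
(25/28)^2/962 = 625/754208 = 0.00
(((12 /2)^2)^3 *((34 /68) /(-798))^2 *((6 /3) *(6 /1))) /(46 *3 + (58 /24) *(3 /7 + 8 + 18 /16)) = 373248 /273550277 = 0.00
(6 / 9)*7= 14 / 3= 4.67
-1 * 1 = -1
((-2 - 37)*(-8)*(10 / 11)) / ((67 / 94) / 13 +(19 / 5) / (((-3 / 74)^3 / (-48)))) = 171568800 / 1655894419597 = 0.00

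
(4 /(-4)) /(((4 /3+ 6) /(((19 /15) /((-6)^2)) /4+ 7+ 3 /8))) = -15949 /15840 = -1.01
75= 75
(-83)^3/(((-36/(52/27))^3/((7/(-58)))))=-8793512273/832236606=-10.57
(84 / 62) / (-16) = -21 / 248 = -0.08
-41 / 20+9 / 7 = -107 / 140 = -0.76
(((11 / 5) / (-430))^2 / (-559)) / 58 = -121 / 149870695000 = -0.00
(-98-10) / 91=-108 / 91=-1.19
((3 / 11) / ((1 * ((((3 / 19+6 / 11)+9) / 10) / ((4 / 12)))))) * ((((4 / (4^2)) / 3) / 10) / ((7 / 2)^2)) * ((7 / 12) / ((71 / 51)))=323 / 12094992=0.00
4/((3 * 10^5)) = 1/75000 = 0.00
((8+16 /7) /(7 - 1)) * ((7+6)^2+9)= 2136 /7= 305.14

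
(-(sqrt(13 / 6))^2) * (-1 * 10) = 21.67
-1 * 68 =-68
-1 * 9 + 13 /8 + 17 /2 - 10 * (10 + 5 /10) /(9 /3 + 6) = -253 /24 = -10.54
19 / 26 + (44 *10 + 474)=23783 / 26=914.73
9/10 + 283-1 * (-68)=3519/10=351.90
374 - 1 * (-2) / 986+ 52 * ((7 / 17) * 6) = 247719 / 493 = 502.47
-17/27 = -0.63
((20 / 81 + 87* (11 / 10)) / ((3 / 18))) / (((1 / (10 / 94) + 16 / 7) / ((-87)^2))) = 457519979 / 1227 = 372876.92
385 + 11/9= 3476/9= 386.22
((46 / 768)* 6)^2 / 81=529 / 331776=0.00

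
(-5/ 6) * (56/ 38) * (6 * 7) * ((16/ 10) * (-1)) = 1568/ 19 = 82.53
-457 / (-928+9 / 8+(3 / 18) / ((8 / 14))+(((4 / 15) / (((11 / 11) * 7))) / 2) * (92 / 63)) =12092220 / 24516659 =0.49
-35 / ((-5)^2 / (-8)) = 56 / 5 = 11.20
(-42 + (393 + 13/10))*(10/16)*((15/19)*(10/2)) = 264225/304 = 869.16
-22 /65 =-0.34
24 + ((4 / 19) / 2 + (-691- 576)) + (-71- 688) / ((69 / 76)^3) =-204176999 / 90459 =-2257.12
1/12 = 0.08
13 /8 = 1.62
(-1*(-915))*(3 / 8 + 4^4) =234583.12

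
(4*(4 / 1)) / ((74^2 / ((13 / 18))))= 26 / 12321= 0.00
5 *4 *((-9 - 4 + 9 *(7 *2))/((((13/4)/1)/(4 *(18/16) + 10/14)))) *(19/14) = 4920.91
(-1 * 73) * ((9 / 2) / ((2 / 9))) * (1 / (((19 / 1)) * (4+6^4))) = -5913 / 98800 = -0.06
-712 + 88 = -624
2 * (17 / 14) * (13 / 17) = 1.86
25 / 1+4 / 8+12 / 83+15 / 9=13601 / 498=27.31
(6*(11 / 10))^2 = 1089 / 25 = 43.56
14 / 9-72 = -634 / 9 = -70.44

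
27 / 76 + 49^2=2401.36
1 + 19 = 20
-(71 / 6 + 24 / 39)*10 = -4855 / 39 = -124.49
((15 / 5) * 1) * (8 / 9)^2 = 64 / 27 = 2.37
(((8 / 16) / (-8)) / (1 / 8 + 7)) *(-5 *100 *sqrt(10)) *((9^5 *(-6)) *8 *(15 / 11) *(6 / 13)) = -21257640000 *sqrt(10) / 2717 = -24741464.88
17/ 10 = 1.70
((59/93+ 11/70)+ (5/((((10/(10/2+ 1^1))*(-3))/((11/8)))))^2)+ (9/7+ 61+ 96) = 33532831/208320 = 160.97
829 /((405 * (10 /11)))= 9119 /4050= 2.25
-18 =-18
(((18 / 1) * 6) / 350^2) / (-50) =-27 / 1531250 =-0.00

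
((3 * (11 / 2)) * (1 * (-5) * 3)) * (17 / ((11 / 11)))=-8415 / 2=-4207.50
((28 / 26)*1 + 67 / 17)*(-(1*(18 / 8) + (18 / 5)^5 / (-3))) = 162520623 / 162500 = 1000.13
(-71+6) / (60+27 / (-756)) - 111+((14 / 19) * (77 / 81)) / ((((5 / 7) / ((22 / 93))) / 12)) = -43776608413 / 400517055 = -109.30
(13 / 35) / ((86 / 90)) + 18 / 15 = 2391 / 1505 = 1.59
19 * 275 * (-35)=-182875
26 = 26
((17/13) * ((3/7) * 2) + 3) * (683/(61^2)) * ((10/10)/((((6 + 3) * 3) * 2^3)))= 85375/24379992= 0.00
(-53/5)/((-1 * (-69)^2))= 53/23805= 0.00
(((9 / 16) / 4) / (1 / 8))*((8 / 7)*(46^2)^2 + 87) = 322382313 / 56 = 5756827.02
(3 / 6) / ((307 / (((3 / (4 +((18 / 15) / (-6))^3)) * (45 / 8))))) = 16875 / 2451088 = 0.01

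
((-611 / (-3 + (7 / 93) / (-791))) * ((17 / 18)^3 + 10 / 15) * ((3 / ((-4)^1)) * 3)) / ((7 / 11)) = -207207778063 / 190681344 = -1086.67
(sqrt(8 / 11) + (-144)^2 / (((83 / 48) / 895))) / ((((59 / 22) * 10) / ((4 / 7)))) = 8 * sqrt(22) / 2065 + 7839203328 / 34279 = 228688.23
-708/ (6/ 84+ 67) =-3304/ 313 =-10.56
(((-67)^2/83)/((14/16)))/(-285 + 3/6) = -71824/330589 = -0.22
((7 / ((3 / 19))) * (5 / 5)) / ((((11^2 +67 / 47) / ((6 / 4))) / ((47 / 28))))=41971 / 46032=0.91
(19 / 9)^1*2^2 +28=328 / 9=36.44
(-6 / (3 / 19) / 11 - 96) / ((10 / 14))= -7658 / 55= -139.24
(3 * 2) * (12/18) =4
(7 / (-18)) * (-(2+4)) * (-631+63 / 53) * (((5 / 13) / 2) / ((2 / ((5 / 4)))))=-1460375 / 8268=-176.63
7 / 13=0.54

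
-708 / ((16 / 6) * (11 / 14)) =-3717 / 11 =-337.91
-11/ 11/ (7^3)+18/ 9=685/ 343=2.00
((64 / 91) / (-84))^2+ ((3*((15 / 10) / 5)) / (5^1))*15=98604427 / 36519210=2.70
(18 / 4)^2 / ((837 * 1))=3 / 124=0.02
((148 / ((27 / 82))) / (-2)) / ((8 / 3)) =-1517 / 18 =-84.28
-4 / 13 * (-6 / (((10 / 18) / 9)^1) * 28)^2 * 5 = -740710656 / 65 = -11395548.55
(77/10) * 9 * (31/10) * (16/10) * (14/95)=601524/11875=50.65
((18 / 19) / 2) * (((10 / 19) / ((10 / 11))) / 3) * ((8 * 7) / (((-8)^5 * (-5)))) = 231 / 7393280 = 0.00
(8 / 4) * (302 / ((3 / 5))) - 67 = 2819 / 3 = 939.67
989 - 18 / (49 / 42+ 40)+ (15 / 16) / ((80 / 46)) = 31271443 / 31616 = 989.10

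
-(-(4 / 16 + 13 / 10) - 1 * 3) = 91 / 20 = 4.55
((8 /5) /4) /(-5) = -2 /25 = -0.08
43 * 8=344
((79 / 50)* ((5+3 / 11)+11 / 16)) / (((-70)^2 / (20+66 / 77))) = 6049583 / 150920000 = 0.04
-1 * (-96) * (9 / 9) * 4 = 384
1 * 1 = 1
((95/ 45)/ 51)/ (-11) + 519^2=269361.00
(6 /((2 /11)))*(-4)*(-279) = 36828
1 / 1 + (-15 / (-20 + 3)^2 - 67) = -19089 / 289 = -66.05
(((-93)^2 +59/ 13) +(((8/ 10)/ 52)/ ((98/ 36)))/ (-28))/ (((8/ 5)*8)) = 676.06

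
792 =792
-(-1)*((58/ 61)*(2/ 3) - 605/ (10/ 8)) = -88456/ 183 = -483.37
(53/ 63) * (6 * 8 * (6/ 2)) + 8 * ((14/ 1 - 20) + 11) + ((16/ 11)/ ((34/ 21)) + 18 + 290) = 615284/ 1309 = 470.04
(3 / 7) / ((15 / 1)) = 1 / 35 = 0.03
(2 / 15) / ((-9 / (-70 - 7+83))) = -4 / 45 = -0.09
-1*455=-455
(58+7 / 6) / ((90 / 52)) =923 / 27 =34.19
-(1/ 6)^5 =-1/ 7776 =-0.00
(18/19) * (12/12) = 18/19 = 0.95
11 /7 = 1.57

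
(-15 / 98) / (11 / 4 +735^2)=-0.00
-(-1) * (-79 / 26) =-79 / 26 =-3.04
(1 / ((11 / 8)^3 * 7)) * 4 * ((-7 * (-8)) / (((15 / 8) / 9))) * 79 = 31064064 / 6655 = 4667.78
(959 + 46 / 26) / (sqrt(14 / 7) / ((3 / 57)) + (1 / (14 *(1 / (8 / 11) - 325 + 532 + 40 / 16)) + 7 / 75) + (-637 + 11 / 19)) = -2250603672420837252750 / 1487940160536013126267 - 67200423997869618750 *sqrt(2) / 1487940160536013126267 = -1.58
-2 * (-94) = 188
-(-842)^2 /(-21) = 708964 /21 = 33760.19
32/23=1.39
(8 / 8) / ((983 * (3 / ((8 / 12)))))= 2 / 8847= 0.00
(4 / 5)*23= 92 / 5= 18.40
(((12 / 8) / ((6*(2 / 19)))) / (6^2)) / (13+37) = 19 / 14400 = 0.00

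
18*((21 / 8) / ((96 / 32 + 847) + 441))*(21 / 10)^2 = 83349 / 516400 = 0.16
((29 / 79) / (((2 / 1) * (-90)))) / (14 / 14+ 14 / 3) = -29 / 80580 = -0.00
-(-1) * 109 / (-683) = -109 / 683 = -0.16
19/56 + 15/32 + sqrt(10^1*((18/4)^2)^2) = 181/224 + 81*sqrt(10)/4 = 64.84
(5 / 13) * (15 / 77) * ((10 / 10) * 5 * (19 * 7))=7125 / 143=49.83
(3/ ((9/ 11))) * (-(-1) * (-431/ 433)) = -4741/ 1299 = -3.65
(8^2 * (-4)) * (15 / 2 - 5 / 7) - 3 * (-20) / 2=-11950 / 7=-1707.14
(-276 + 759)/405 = 161/135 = 1.19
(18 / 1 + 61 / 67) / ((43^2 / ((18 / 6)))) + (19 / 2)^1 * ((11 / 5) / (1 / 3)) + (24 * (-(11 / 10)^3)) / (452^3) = 89705080297292781 / 1430003272408000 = 62.73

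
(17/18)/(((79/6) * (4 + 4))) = 17/1896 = 0.01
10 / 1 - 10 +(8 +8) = 16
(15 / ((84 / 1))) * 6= 15 / 14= 1.07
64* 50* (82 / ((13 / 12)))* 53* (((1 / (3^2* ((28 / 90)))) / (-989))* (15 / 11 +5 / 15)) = -7866.79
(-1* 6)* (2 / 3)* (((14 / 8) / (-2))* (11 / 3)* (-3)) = -77 / 2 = -38.50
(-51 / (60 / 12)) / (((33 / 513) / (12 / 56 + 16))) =-1979667 / 770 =-2571.00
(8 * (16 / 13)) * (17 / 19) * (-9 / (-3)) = 6528 / 247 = 26.43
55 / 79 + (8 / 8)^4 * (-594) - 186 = -61565 / 79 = -779.30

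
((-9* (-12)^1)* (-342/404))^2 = 85266756/10201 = 8358.67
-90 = -90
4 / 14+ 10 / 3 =76 / 21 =3.62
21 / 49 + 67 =472 / 7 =67.43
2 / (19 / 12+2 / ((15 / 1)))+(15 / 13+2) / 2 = 7343 / 2678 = 2.74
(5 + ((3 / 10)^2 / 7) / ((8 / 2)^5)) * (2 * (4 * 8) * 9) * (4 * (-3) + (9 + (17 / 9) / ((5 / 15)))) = 10752027 / 1400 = 7680.02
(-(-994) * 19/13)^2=356680996/169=2110538.44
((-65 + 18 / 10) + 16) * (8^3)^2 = -61865984 / 5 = -12373196.80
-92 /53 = -1.74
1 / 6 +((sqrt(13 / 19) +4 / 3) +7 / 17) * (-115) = -295.64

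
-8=-8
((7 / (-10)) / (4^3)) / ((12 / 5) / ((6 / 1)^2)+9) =-21 / 17408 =-0.00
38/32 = 19/16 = 1.19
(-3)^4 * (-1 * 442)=-35802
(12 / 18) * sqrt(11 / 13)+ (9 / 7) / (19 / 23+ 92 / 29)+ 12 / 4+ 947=2 * sqrt(143) / 39+ 5913851 / 6223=950.93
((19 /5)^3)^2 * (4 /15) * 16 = 12846.66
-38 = -38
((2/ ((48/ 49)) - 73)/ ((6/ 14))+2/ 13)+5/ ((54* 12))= -348349/ 2106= -165.41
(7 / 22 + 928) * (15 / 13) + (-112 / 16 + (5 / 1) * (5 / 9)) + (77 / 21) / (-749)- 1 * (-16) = 160597607 / 148302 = 1082.91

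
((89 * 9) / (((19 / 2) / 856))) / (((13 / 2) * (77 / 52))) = 10970496 / 1463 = 7498.63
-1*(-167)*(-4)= -668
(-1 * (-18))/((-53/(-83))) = 1494/53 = 28.19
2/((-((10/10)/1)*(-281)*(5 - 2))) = 2/843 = 0.00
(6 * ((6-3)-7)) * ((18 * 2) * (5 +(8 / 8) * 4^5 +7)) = -895104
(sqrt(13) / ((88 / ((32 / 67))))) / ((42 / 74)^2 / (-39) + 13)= 35594 * sqrt(13) / 85202359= 0.00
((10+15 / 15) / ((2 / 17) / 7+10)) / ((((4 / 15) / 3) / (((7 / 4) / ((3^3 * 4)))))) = 45815 / 228864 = 0.20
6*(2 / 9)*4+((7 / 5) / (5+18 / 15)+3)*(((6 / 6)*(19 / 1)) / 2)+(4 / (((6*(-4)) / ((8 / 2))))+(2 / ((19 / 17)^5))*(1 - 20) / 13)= 5299570730 / 157558089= 33.64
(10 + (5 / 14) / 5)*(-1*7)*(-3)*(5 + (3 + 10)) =3807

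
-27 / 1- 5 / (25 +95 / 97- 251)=-588844 / 21827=-26.98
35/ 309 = 0.11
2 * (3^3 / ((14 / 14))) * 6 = 324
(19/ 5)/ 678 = 19/ 3390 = 0.01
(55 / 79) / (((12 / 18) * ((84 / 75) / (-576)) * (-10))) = 29700 / 553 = 53.71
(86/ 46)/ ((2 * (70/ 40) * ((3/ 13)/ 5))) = 5590/ 483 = 11.57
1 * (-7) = -7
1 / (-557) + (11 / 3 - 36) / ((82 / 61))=-3296015 / 137022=-24.05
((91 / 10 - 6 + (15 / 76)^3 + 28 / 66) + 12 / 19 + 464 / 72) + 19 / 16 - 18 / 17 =39660931469 / 3693983040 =10.74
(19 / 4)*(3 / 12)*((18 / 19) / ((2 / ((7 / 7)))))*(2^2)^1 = 9 / 4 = 2.25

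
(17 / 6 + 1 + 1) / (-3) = -29 / 18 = -1.61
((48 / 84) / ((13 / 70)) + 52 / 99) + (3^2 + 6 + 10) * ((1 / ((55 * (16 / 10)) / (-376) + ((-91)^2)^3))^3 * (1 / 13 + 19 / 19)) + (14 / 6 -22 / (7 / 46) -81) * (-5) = 10655659412824297101442663906401246866340322189 / 9515743290301006024347719807312617241415648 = 1119.79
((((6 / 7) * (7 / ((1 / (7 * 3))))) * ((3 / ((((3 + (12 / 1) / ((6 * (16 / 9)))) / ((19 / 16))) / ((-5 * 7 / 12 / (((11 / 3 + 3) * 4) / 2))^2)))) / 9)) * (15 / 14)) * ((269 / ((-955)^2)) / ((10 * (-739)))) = -751317 / 30367134617600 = -0.00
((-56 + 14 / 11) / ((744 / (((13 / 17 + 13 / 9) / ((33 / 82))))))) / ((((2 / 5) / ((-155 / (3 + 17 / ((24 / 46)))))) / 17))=14897350 / 199287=74.75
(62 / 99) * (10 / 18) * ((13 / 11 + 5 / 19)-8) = -424700 / 186219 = -2.28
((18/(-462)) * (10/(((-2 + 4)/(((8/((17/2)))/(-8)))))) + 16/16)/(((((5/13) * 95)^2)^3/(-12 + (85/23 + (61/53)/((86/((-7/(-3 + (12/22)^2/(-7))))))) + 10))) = 3014460046185093311/4061793868915685283691406250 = 0.00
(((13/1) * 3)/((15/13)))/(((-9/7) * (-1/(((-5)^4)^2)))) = 92421875/9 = 10269097.22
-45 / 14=-3.21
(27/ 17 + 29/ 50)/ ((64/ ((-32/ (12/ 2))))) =-1843/ 10200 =-0.18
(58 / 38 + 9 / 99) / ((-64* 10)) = -169 / 66880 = -0.00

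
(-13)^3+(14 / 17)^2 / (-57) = -36191377 / 16473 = -2197.01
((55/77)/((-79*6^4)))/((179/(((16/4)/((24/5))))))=-25/769722912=-0.00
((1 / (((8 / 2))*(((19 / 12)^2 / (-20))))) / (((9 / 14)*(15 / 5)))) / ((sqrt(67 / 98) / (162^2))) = -68584320*sqrt(134) / 24187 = -32824.28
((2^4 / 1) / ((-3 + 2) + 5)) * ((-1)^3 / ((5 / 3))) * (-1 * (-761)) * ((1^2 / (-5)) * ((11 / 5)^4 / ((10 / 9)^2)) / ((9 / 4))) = 1203314508 / 390625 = 3080.49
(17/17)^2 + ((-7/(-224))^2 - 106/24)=-3.42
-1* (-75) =75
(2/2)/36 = 1/36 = 0.03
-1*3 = -3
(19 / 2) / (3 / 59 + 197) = 1121 / 23252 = 0.05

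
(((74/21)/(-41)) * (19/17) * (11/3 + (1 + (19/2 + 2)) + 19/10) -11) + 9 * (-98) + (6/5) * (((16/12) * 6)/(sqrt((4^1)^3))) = -39236035/43911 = -893.54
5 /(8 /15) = 75 /8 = 9.38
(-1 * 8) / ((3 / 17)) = -136 / 3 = -45.33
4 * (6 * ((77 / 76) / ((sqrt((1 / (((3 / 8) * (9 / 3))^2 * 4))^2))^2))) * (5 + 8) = 19702683 / 2432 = 8101.43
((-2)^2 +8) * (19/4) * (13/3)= 247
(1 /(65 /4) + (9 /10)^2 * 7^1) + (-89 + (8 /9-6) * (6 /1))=-444347 /3900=-113.94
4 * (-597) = -2388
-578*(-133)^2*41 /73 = -419193922 /73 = -5742382.49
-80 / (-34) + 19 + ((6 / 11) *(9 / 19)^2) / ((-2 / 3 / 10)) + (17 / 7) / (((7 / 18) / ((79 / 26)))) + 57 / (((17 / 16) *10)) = 9429624312 / 215009795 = 43.86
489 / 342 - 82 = -9185 / 114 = -80.57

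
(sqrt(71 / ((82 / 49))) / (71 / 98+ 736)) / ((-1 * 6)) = -343 * sqrt(5822) / 17760954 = -0.00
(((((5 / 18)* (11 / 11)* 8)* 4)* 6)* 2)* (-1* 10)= -1066.67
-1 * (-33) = 33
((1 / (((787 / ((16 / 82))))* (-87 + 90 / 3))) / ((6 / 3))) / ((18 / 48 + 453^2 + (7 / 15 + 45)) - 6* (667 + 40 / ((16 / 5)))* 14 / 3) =-160 / 13700624957653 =-0.00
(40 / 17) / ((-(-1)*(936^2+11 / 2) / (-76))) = -6080 / 29787451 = -0.00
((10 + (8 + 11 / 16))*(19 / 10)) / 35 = 5681 / 5600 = 1.01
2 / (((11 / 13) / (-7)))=-182 / 11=-16.55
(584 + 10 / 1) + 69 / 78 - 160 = 11307 / 26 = 434.88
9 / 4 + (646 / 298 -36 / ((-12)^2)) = 621 / 149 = 4.17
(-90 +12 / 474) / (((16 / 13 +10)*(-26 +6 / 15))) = 115505 / 369088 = 0.31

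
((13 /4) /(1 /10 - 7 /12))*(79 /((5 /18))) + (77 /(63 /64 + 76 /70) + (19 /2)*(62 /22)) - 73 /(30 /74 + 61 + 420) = -667180690661 /360925532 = -1848.53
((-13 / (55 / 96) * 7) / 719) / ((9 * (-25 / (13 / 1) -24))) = 37856 / 39979995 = 0.00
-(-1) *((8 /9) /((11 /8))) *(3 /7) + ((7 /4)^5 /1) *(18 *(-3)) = -104792491 /118272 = -886.03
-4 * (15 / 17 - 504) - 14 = 33974 / 17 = 1998.47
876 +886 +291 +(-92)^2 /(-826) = 843657 /413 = 2042.75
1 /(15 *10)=0.01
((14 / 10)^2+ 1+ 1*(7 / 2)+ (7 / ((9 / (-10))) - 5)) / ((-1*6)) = 1.05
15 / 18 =5 / 6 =0.83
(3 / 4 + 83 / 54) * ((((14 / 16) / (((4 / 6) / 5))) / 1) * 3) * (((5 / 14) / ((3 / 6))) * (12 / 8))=6175 / 128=48.24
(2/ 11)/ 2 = 1/ 11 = 0.09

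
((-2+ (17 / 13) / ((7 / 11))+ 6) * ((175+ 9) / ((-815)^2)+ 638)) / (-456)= -2048249381 / 241777900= -8.47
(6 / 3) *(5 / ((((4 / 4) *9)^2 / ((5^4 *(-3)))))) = -6250 / 27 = -231.48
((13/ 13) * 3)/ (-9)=-1/ 3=-0.33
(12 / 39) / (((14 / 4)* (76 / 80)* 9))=160 / 15561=0.01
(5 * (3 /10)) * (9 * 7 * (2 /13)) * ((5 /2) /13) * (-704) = -332640 /169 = -1968.28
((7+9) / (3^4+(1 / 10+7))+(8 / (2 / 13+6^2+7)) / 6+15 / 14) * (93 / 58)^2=3.30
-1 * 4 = -4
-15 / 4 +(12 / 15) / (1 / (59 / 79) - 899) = -1986547 / 529620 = -3.75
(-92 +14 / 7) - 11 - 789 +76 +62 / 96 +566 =-11873 / 48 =-247.35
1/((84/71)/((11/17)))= 781/1428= 0.55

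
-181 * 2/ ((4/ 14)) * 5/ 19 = -6335/ 19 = -333.42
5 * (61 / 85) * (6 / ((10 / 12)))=2196 / 85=25.84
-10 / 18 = -5 / 9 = -0.56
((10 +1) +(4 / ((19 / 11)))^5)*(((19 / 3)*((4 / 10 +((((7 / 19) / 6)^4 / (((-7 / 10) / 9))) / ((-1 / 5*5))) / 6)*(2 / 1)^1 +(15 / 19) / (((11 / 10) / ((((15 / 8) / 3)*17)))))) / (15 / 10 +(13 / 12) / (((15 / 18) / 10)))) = 227871449628220897 / 797887791666180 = 285.59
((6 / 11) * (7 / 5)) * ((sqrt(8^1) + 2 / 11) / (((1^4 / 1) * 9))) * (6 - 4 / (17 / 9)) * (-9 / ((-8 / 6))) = 6.69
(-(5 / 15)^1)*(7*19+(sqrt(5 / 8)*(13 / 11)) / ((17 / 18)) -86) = -47 / 3 -39*sqrt(10) / 374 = -16.00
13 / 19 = 0.68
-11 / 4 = -2.75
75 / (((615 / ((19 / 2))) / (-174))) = -8265 / 41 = -201.59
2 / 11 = 0.18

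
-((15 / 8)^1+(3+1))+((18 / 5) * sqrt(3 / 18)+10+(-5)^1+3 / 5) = -11 / 40+3 * sqrt(6) / 5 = 1.19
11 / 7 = 1.57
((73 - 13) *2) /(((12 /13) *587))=130 /587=0.22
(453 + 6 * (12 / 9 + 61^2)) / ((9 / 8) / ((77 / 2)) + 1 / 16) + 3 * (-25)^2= 28285459 / 113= 250313.80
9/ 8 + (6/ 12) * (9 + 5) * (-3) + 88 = 545/ 8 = 68.12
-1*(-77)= 77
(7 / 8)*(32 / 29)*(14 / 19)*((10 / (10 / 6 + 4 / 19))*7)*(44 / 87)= 1207360 / 89987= 13.42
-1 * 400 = -400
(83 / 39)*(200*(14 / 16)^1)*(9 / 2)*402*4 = 35034300 / 13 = 2694946.15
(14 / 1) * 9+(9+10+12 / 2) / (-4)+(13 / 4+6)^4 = 1904817 / 256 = 7440.69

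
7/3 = 2.33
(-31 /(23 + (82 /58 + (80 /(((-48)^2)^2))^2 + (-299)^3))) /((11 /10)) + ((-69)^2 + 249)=4702529309184062528575170 /938628604430037016793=5010.00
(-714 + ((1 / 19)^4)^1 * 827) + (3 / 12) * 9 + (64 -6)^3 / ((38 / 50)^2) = 175717559421 / 521284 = 337086.04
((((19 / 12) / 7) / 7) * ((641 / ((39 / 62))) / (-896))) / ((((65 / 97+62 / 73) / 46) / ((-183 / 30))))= 3750814530007 / 552664869120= 6.79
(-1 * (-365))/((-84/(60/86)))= -1825/602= -3.03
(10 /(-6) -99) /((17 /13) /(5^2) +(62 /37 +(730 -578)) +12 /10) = -3631550 /5589027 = -0.65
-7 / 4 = -1.75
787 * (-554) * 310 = -135159380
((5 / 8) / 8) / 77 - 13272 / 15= -21801447 / 24640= -884.80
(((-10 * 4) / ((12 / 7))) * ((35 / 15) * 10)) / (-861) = 700 / 1107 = 0.63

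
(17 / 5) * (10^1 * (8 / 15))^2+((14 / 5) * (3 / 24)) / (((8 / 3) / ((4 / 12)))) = 139327 / 1440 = 96.75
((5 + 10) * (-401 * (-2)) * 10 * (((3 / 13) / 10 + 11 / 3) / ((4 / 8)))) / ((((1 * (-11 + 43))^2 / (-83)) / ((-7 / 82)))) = 6142.63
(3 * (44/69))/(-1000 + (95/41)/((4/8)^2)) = -451/233565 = -0.00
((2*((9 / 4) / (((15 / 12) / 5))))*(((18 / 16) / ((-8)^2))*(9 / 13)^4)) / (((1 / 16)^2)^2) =136048896 / 28561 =4763.45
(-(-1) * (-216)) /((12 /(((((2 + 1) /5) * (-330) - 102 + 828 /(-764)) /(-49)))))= -1035126 /9359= -110.60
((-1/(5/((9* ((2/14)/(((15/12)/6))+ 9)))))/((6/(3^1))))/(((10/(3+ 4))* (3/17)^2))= -97971/500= -195.94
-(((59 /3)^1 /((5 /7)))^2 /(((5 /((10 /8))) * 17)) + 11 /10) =-187399 /15300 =-12.25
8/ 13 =0.62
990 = 990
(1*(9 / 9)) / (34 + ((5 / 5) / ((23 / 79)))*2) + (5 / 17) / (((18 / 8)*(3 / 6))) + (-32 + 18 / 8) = -29.46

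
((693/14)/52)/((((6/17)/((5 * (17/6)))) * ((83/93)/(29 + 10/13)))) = 572076945/448864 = 1274.50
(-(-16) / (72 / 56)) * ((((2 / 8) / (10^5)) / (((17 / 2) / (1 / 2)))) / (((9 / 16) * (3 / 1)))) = 14 / 12909375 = 0.00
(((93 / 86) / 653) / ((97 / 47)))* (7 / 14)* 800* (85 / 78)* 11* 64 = 8718688000 / 35407619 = 246.24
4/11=0.36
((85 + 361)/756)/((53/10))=0.11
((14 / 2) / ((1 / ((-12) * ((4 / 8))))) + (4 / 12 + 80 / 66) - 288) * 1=-3613 / 11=-328.45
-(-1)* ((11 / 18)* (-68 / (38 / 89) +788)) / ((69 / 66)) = 481822 / 1311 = 367.52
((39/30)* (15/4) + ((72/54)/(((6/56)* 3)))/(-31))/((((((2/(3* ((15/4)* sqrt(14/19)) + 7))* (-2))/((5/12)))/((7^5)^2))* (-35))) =8967741730003/321408 + 6405529807145* sqrt(266)/2714112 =66393216.79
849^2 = 720801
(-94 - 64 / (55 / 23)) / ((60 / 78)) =-43173 / 275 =-156.99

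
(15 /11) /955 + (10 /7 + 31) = 476948 /14707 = 32.43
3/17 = 0.18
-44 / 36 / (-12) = 11 / 108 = 0.10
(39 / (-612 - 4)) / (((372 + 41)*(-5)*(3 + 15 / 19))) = 247 / 30528960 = 0.00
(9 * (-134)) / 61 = -1206 / 61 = -19.77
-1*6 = -6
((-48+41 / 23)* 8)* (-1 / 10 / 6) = 2126 / 345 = 6.16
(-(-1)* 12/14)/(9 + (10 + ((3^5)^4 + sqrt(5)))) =597734472/2431533118310947279 - 6* sqrt(5)/85103659140883154765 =0.00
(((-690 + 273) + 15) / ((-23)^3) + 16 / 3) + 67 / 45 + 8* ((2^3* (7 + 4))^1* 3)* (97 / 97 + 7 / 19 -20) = -409277180899 / 10402785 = -39343.04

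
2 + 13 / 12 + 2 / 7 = 283 / 84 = 3.37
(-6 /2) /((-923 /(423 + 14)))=1311 /923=1.42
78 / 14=39 / 7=5.57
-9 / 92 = -0.10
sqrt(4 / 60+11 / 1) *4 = 4 *sqrt(2490) / 15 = 13.31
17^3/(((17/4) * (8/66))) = 9537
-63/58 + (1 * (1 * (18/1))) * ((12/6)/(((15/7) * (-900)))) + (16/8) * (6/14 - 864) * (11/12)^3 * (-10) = 48606578417/3654000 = 13302.29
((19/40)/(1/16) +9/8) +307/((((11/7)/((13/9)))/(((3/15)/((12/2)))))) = 215401/11880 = 18.13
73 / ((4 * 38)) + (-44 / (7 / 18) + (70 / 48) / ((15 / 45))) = -57609 / 532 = -108.29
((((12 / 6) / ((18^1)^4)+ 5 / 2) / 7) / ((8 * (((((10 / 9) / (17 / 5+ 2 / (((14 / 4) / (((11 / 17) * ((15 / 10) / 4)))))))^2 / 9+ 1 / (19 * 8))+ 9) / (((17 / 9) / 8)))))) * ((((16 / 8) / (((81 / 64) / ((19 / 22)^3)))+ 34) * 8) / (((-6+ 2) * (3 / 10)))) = -7093652270443924599185 / 25994815538524735057848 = -0.27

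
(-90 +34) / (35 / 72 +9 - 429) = 576 / 4315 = 0.13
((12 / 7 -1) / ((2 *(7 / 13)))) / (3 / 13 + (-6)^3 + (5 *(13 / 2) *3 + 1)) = -845 / 149401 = -0.01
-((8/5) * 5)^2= -64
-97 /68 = -1.43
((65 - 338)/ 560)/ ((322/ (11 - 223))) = 2067/ 6440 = 0.32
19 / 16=1.19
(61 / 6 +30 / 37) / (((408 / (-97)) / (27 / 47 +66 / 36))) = -160508131 / 25542432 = -6.28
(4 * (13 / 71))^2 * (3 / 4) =2028 / 5041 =0.40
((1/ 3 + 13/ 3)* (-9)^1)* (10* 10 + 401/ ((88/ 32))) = -113568/ 11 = -10324.36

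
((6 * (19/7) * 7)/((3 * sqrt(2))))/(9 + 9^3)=0.04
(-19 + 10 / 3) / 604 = -47 / 1812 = -0.03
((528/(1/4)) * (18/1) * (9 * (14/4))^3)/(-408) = -49509306/17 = -2912312.12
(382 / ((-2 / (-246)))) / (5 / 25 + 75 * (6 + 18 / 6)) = 117465 / 1688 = 69.59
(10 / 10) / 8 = 1 / 8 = 0.12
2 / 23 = 0.09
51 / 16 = 3.19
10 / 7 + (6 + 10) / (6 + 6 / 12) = 354 / 91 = 3.89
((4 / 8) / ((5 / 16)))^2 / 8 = 0.32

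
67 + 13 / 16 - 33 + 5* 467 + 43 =38605 / 16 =2412.81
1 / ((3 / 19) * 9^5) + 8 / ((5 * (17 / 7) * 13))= 9941227 / 195747435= 0.05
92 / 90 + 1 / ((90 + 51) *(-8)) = 17281 / 16920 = 1.02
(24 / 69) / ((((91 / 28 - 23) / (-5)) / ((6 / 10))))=96 / 1817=0.05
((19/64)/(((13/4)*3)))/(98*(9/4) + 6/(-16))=19/137358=0.00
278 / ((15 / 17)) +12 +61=5821 / 15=388.07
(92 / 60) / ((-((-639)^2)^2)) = -23 / 2500890585615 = -0.00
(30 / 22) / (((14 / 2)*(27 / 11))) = 5 / 63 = 0.08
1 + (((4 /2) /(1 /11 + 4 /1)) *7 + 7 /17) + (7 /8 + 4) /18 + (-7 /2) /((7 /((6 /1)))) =25763 /12240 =2.10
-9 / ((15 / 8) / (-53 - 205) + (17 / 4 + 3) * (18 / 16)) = -12384 / 11213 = -1.10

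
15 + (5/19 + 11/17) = 15.91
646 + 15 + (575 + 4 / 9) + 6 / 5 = 55694 / 45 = 1237.64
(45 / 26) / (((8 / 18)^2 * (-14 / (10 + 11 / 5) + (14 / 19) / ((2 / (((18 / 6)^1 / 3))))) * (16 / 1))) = -1408185 / 2003456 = -0.70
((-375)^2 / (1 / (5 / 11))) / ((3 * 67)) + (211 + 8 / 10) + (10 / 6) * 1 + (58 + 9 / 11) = 6525734 / 11055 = 590.30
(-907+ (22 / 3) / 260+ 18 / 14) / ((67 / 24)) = -9890092 / 30485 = -324.42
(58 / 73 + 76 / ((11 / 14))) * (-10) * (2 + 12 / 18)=-6264800 / 2409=-2600.58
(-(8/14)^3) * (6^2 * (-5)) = 11520/343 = 33.59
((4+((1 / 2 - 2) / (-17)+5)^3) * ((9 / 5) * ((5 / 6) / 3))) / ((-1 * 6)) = -1778311 / 157216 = -11.31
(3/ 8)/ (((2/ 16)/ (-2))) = -6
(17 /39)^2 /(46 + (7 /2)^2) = 1156 /354393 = 0.00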